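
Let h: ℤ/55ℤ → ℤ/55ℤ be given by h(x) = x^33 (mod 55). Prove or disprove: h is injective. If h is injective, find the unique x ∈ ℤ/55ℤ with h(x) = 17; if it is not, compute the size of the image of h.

52

Computing x^33 mod 55 for each x (by repeated squaring, reducing mod 55 at every step), the values h(0), h(1), …, h(54) are: 0, 1, 52, 38, 9, 15, 51, 2, 28, 14, 10, 11, 12, 8, 49, 20, 26, 7, 13, 39, 25, 21, 22, 23, 19, 5, 31, 37, 18, 24, 50, 36, 32, 33, 34, 30, 16, 42, 48, 29, 35, 6, 47, 43, 44, 45, 41, 27, 53, 4, 40, 46, 17, 3, 54.
Every element of ℤ/55ℤ appears exactly once in this list, so h is a bijection, and in particular injective.
Since h is injective, we read off the preimage of 17 from the same table: h(52) = 17, so h⁻¹(17) = 52.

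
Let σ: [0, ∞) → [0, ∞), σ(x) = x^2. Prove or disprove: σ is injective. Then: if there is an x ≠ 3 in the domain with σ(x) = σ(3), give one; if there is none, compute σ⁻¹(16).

On [0, ∞), x ↦ x^2 is strictly increasing, so σ(u) = σ(v) forces u = v. Thus σ is injective.
Since x ↦ x^2 is strictly increasing on [0, ∞), it is injective there, so no x ≠ 3 in the domain has σ(x) = σ(3). We therefore compute σ⁻¹(16) = 16^{1/2} = 4 (indeed 4^2 = 16).

4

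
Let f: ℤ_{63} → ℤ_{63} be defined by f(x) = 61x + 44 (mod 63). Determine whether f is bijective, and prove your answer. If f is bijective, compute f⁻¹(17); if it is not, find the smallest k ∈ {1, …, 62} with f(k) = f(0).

45

Suppose f(u) = f(v) in ℤ_{63}. Then 61u + 44 ≡ 61v + 44 (mod 63), so 61(u − v) ≡ 0 (mod 63).
Since gcd(61, 63) = 1, 61 is invertible modulo 63, thus u − v ≡ 0 (mod 63), i.e. u = v.
We now compute 61⁻¹ mod 63 explicitly. Euclid's algorithm: 63 = 1·61 + 2, 61 = 30·2 + 1; back-substituting gives 1 = 31·61 − 30·63, so 61⁻¹ ≡ 31 (mod 63).
For any y ∈ ℤ_{63}, x = 31(y − 44) mod 63 satisfies f(x) = 61·31(y − 44) + 44 ≡ y (since 61·31 ≡ 1 mod 63). So every y has a preimage.
Thus f is bijective.
Since f is bijective, we compute f⁻¹(17): solve 61x + 44 ≡ 17 (mod 63), i.e. 61x ≡ 36 (mod 63).
Multiplying by 61⁻¹ = 31 gives x ≡ 31·36 = 1116 = 17·63 + 45 ≡ 45 (mod 63).
Check: f(45) = 61·45 + 44 = 2789 = 44·63 + 17 ≡ 17 (mod 63).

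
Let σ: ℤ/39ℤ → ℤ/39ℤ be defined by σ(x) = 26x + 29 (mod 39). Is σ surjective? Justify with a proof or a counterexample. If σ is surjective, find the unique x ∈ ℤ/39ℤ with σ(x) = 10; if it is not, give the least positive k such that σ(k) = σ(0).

3

Recall that surjectivity means every element of the codomain has a preimage under σ.
Since gcd(26, 39) = 13, we have 26x ≡ 0 (mod 13) for all x, so σ(x) ≡ 3 (mod 13).
But 0 ≢ 3 (mod 13), so 0 ∈ ℤ/39ℤ has no preimage. Thus σ is not surjective.
Since σ is not surjective, we find the least positive k with σ(k) = σ(0): this means 26k ≡ 0 (mod 39), i.e. 39 ∣ 26k. Since gcd(26, 39) = 13, dividing through by 13 this holds exactly when 3 ∣ 2k, and as gcd(2, 3) = 1, exactly when 3 ∣ k.
The smallest positive such k is 3.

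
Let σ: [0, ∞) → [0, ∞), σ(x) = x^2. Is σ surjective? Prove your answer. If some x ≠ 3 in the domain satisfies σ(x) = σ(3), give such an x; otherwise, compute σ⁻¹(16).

For any y ∈ [0, ∞), x = y^{1/2} ∈ [0, ∞) gives σ(x) = y, so σ is surjective.
Since x ↦ x^2 is strictly increasing on [0, ∞), it is injective there, so no x ≠ 3 in the domain has σ(x) = σ(3). We therefore compute σ⁻¹(16) = 16^{1/2} = 4 (indeed 4^2 = 16).

4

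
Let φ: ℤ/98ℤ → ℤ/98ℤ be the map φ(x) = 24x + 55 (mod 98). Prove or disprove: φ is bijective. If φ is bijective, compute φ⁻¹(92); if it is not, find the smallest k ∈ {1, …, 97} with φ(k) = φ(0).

49

We have gcd(24, 98) = 2 > 1. Taking x_1 = 0 and x_2 = 49: φ(0) = 55 and φ(49) = 24·49 + 55 = 1231 ≡ 55 (mod 98).
So φ(0) = φ(49) while 0 ≠ 49, so φ is not injective, hence not bijective.
Since φ is not bijective, we find the least positive k with φ(k) = φ(0): this means 24k ≡ 0 (mod 98), i.e. 98 ∣ 24k. Since gcd(24, 98) = 2, dividing through by 2 this holds exactly when 49 ∣ 12k, and as gcd(12, 49) = 1, exactly when 49 ∣ k.
The smallest positive such k is 49.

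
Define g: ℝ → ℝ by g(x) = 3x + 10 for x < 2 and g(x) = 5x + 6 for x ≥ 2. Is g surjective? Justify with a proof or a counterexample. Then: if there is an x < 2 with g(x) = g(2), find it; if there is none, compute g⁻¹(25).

Both pieces are strictly increasing (slopes 3 and 5), so each is injective on its own interval.
The left piece maps (−∞, 2) onto (−∞, 16); the right piece maps [2, ∞) onto [16, ∞).
These images together cover ℝ, so g is surjective.
Because the two images are disjoint, no x < 2 has g(x) = g(2), so we compute g⁻¹(25): 25 lies in [16, ∞), so solve 5x + 6 = 25: x = (25 − 6)/5 = 19/5.

19/5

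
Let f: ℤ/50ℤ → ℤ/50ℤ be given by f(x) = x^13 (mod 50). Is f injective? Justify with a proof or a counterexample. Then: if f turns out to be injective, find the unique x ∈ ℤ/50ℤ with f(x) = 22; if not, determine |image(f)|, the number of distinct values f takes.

42

f(0) = 0^13 = 0.
f(10): Repeated squaring mod 50: 10^1 ≡ 10, 10^2 ≡ 10² = 100 ≡ 0, 10^4 ≡ 0² = 0, 10^8 ≡ 0² = 0. Since 13 = 8 + 4 + 1, 10^13 ≡ 0·0·10: 0·0 = 0, then 0·10 = 0. So 10^13 ≡ 0 (mod 50).
So f(0) = f(10) = 0 while 0 ≠ 10, hence f is not injective.
Since f is not injective, we determine |image(f)|. Computing x^13 mod 50 for each x (by repeated squaring, reducing mod 50 at every step), the values f(0), f(1), …, f(49) are: 0, 1, 42, 23, 14, 25, 16, 7, 38, 29, 0, 31, 22, 3, 44, 25, 46, 37, 18, 9, 0, 11, 2, 33, 24, 25, 26, 17, 48, 39, 0, 41, 32, 13, 4, 25, 6, 47, 28, 19, 0, 21, 12, 43, 34, 25, 36, 27, 8, 49.
The distinct values are {0, 1, 2, 3, 4, 6, 7, 8, 9, 11, 12, 13, 14, 16, 17, 18, 19, 21, 22, 23, 24, 25, 26, 27, 28, 29, 31, 32, 33, 34, 36, 37, 38, 39, 41, 42, 43, 44, 46, 47, 48, 49}; there are 42 of them.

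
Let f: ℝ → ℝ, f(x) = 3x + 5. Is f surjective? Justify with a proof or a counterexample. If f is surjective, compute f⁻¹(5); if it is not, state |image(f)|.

0

Recall: surjectivity means every element of the codomain has a preimage under f.
For any y ∈ ℝ, x = (y − 5)/3 satisfies f(x) = y.
Hence f is surjective.
Since f is surjective, we compute f⁻¹(5) = (5 − 5)/3 = 0.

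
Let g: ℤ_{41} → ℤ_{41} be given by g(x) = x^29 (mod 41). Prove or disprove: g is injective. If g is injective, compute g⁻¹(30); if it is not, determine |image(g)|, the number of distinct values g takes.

Since 41 is prime, the nonzero elements of ℤ_{41} form a cyclic group of order 40.
As gcd(29, 40) = 1, raising to the 29th power is a bijection on this group: if s^29 ≡ t^29 then (st^{−1})^29 = 1, and the only element of order dividing gcd(29, 40) = 1 is 1, so s = t.
With g(0) = 0 this makes g injective on all of ℤ_{41}, hence bijective (finite equal-size domain and codomain). In particular g is injective.
Since g is injective, we find the preimage of 30. The inverse of x ↦ x^29 on (ℤ_{41})^× is x ↦ x^29, because 29·29 = 841 = 21·40 + 1 ≡ 1 (mod 40) and x^{40} = 1 for x ≠ 0 (Fermat). So g⁻¹(30) = 30^29 mod 41.
Repeated squaring mod 41: 30^1 ≡ 30, 30^2 ≡ 30² = 900 ≡ 39, 30^4 ≡ 39² = 1521 ≡ 4, 30^8 ≡ 4² = 16, 30^16 ≡ 16² = 256 ≡ 10. Since 29 = 16 + 8 + 4 + 1, 30^29 ≡ 10·16·4·30: 10·16 = 160 ≡ 37, then 37·4 = 148 ≡ 25, then 25·30 = 750 ≡ 12. So 30^29 ≡ 12 (mod 41).
Hence g⁻¹(30) = 12.

12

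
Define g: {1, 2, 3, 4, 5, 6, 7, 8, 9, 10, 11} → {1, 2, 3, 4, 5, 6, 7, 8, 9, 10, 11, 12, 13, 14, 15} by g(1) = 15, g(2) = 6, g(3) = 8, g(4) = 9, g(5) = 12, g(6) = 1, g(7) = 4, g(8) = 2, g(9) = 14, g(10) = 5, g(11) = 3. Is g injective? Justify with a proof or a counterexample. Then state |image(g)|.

11

The values g(1), …, g(11) are 15, 6, 8, 9, 12, 1, 4, 2, 14, 5, 3 — all distinct.
So g(a) = g(b) only when a = b, and g is injective.
The image of g is {1, 2, 3, 4, 5, 6, 8, 9, 12, 14, 15}, which has 11 elements.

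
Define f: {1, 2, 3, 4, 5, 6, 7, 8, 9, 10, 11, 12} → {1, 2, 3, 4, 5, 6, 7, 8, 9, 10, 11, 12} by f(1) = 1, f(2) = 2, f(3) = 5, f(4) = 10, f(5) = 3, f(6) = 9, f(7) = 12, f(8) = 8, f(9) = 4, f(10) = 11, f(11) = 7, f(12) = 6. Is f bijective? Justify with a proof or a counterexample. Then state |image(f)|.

12

The values 1, 2, 5, 10, 3, 9, 12, 8, 4, 11, 7, 6 are a permutation of {1, 2, 3, 4, 5, 6, 7, 8, 9, 10, 11, 12}: each element appears exactly once.
So f is injective and surjective, hence bijective.
The image of f is {1, 2, 3, 4, 5, 6, 7, 8, 9, 10, 11, 12}, which has 12 elements.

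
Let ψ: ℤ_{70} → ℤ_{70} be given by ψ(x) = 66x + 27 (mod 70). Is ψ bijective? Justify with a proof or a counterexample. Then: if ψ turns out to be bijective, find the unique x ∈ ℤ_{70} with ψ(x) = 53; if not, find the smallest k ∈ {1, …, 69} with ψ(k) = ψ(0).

35

Recall that injectivity means: for all x_1, x_2 in the domain, ψ(x_1) = ψ(x_2) implies x_1 = x_2.
We have gcd(66, 70) = 2 > 1. Taking x_1 = 0 and x_2 = 35: ψ(0) = 27 and ψ(35) = 66·35 + 27 = 2337 ≡ 27 (mod 70).
So ψ(0) = ψ(35) while 0 ≠ 35, so ψ is not injective, hence not bijective.
Since ψ is not bijective, we find the least positive k with ψ(k) = ψ(0): this means 66k ≡ 0 (mod 70), i.e. 70 ∣ 66k. Since gcd(66, 70) = 2, dividing through by 2 this holds exactly when 35 ∣ 33k, and as gcd(33, 35) = 1, exactly when 35 ∣ k.
The smallest positive such k is 35.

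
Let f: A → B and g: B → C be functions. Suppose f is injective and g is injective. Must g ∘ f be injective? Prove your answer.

injective

Suppose (g ∘ f)(a) = (g ∘ f)(b), i.e. g(f(a)) = g(f(b)).
Since g is injective, f(a) = f(b). Since f is injective, a = b. So g ∘ f is injective.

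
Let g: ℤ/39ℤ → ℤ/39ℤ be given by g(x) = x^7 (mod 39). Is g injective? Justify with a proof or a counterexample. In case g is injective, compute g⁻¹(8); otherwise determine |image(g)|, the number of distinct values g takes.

5

Computing x^7 mod 39 for each x (by repeated squaring, reducing mod 39 at every step), the values g(0), g(1), …, g(38) are: 0, 1, 11, 3, 4, 8, 33, 19, 5, 9, 10, 2, 12, 13, 14, 24, 16, 17, 21, 7, 32, 18, 22, 23, 15, 25, 26, 27, 37, 29, 30, 34, 20, 6, 31, 35, 36, 28, 38.
Every element of ℤ/39ℤ appears exactly once in this list, so g is a bijection, and in particular injective.
Since g is injective, we read off the preimage of 8 from the same table: g(5) = 8, so g⁻¹(8) = 5.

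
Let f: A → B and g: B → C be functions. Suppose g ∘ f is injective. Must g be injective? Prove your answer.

No. Take A = {1}, B = {1, 2, 3}, C = {1, 2, 3}, f(a) = a for each a ∈ A, and g(b) = 2 if b ∈ {2, 3} else g(b) = b.
Then g ∘ f = f is injective (A ⊂ B and f is the inclusion), but g(2) = g(3) = 2 with 2 ≠ 3, so g is not injective.

not injective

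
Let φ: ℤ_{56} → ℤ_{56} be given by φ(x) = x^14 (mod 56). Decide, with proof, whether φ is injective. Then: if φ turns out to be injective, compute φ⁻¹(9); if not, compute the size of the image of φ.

φ(6): Repeated squaring mod 56: 6^1 ≡ 6, 6^2 ≡ 6² = 36, 6^4 ≡ 36² = 1296 ≡ 8, 6^8 ≡ 8² = 64 ≡ 8. Since 14 = 8 + 4 + 2, 6^14 ≡ 8·8·36: 8·8 = 64 ≡ 8, then 8·36 = 288 ≡ 8. So 6^14 ≡ 8 (mod 56).
φ(8): Repeated squaring mod 56: 8^1 ≡ 8, 8^2 ≡ 8² = 64 ≡ 8, 8^4 ≡ 8² = 64 ≡ 8, 8^8 ≡ 8² = 64 ≡ 8. Since 14 = 8 + 4 + 2, 8^14 ≡ 8·8·8: 8·8 = 64 ≡ 8, then 8·8 = 64 ≡ 8. So 8^14 ≡ 8 (mod 56).
So φ(6) = φ(8) = 8 while 6 ≠ 8, so φ is not injective.
Since φ is not injective, we determine |image(φ)|. Computing x^14 mod 56 for each x (by repeated squaring, reducing mod 56 at every step), the values φ(0), φ(1), …, φ(55) are: 0, 1, 32, 9, 16, 25, 8, 49, 8, 25, 16, 9, 32, 1, 0, 1, 32, 9, 16, 25, 8, 49, 8, 25, 16, 9, 32, 1, 0, 1, 32, 9, 16, 25, 8, 49, 8, 25, 16, 9, 32, 1, 0, 1, 32, 9, 16, 25, 8, 49, 8, 25, 16, 9, 32, 1.
The distinct values are {0, 1, 8, 9, 16, 25, 32, 49}; there are 8 of them.

8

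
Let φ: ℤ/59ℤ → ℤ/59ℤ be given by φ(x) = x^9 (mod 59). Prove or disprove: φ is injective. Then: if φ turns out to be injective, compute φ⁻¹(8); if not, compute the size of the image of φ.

Since 59 is prime, the nonzero elements of ℤ/59ℤ form a cyclic group of order 58.
As gcd(9, 58) = 1, raising to the 9th power is a bijection on this group: if u^9 ≡ v^9 then (uv^{−1})^9 = 1, and the only element of order dividing gcd(9, 58) = 1 is 1, so u = v.
With φ(0) = 0 this makes φ injective on all of ℤ/59ℤ, hence bijective (finite equal-size domain and codomain). In particular φ is injective.
Since φ is injective, we find the preimage of 8. The inverse of x ↦ x^9 on (ℤ/59ℤ)^× is x ↦ x^13, because 9·13 = 117 = 2·58 + 1 ≡ 1 (mod 58) and x^{58} = 1 for x ≠ 0 (Fermat). So φ⁻¹(8) = 8^13 mod 59.
Repeated squaring mod 59: 8^1 ≡ 8, 8^2 ≡ 8² = 64 ≡ 5, 8^4 ≡ 5² = 25, 8^8 ≡ 25² = 625 ≡ 35. Since 13 = 8 + 4 + 1, 8^13 ≡ 35·25·8: 35·25 = 875 ≡ 49, then 49·8 = 392 ≡ 38. So 8^13 ≡ 38 (mod 59).
Hence φ⁻¹(8) = 38.

38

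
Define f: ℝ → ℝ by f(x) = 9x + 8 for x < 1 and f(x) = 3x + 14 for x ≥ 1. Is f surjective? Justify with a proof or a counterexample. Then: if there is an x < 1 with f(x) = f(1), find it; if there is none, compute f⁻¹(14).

2/3

Both pieces are strictly increasing (slopes 9 and 3), so each is injective on its own interval.
The left piece maps (−∞, 1) onto (−∞, 17); the right piece maps [1, ∞) onto [17, ∞).
These images together cover ℝ, so f is surjective.
Because the two images are disjoint, no x < 1 has f(x) = f(1), so we compute f⁻¹(14): 14 lies in (−∞, 17), so solve 9x + 8 = 14: x = (14 − 8)/9 = 2/3.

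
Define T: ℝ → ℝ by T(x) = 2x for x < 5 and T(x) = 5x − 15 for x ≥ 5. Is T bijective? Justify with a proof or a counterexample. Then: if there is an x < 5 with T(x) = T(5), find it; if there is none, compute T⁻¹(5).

5/2

Both pieces are strictly increasing (slopes 2 and 5), so each is injective on its own interval.
The left piece maps (−∞, 5) onto (−∞, 10); the right piece maps [5, ∞) onto [10, ∞).
Since 10 = 10, the images partition ℝ: T is injective and surjective, hence bijective.
Because the two images are disjoint, no x < 5 has T(x) = T(5), so we compute T⁻¹(5): 5 lies in (−∞, 10), so solve 2x = 5: x = (5 − 0)/2 = 5/2.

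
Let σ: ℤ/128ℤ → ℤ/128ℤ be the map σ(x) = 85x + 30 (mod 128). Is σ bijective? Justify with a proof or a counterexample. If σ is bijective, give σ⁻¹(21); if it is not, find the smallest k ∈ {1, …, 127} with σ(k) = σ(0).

27

Suppose σ(u) = σ(v) in ℤ/128ℤ. Then 85u + 30 ≡ 85v + 30 (mod 128), thus 85(u − v) ≡ 0 (mod 128).
Since gcd(85, 128) = 1, 85 is invertible modulo 128, thus u − v ≡ 0 (mod 128), i.e. u = v.
We now compute 85⁻¹ mod 128 explicitly. Euclid's algorithm: 128 = 1·85 + 43, 85 = 1·43 + 42, 43 = 1·42 + 1; back-substituting gives 1 = 125·85 − 83·128, so 85⁻¹ ≡ 125 (mod 128).
For any y ∈ ℤ/128ℤ, x = 125(y − 30) mod 128 satisfies σ(x) = 85·125(y − 30) + 30 ≡ y (since 85·125 ≡ 1 mod 128). So every y has a preimage.
So σ is bijective.
Since σ is bijective, we find σ⁻¹(21): we need 85x ≡ 21 − 30 ≡ 119 (mod 128). Using 85⁻¹ = 125: x ≡ 125·119 = 14875 = 116·128 + 27, so x = 27.
Check: σ(27) = 85·27 + 30 = 2325 = 18·128 + 21 ≡ 21 (mod 128).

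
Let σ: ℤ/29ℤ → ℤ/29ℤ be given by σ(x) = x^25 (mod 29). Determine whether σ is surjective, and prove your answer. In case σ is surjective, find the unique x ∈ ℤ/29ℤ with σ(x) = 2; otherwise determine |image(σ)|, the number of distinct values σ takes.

19

Since 29 is prime, the nonzero elements of ℤ/29ℤ form a cyclic group of order 28.
As gcd(25, 28) = 1, raising to the 25th power is a bijection on this group: if x_1^25 ≡ x_2^25 then (x_1x_2^{−1})^25 = 1, and the only element of order dividing gcd(25, 28) = 1 is 1, so x_1 = x_2.
With σ(0) = 0 this makes σ injective on all of ℤ/29ℤ, hence bijective (finite equal-size domain and codomain). In particular σ is surjective.
Since σ is surjective, we find the preimage of 2. The inverse of x ↦ x^25 on (ℤ/29ℤ)^× is x ↦ x^9, because 25·9 = 225 = 8·28 + 1 ≡ 1 (mod 28) and x^{28} = 1 for x ≠ 0 (Fermat). So σ⁻¹(2) = 2^9 mod 29.
Repeated squaring mod 29: 2^1 ≡ 2, 2^2 ≡ 2² = 4, 2^4 ≡ 4² = 16, 2^8 ≡ 16² = 256 ≡ 24. Since 9 = 8 + 1, 2^9 ≡ 24·2: 24·2 = 48 ≡ 19. So 2^9 ≡ 19 (mod 29).
Hence σ⁻¹(2) = 19.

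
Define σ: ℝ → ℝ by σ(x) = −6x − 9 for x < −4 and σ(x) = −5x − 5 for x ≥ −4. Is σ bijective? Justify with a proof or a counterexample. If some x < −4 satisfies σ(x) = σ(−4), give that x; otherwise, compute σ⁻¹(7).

Both pieces are strictly decreasing (slopes −6 and −5), so each is injective on its own interval.
The left piece maps (−∞, −4) onto (15, ∞); the right piece maps [−4, ∞) onto (−∞, 15].
Since 15 = 15, the images partition ℝ: σ is injective and surjective, hence bijective.
Because the two images are disjoint, no x < −4 has σ(x) = σ(−4), so we compute σ⁻¹(7): 7 lies in (−∞, 15], so solve −5x − 5 = 7: x = (7 + 5)/(−5) = −12/5.

-12/5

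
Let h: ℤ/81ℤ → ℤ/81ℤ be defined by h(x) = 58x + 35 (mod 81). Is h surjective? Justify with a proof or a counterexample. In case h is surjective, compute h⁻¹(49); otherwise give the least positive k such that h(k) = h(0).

17

Recall: h is surjective if every y in the codomain equals h(x) for some x in the domain.
Since gcd(58, 81) = 1, 58 is invertible modulo 81. Euclid's algorithm: 81 = 1·58 + 23, 58 = 2·23 + 12, 23 = 1·12 + 11, 12 = 1·11 + 1; back-substituting gives 1 = 7·58 − 5·81, so 58⁻¹ ≡ 7 (mod 81).
For any y ∈ ℤ/81ℤ, x = 7(y − 35) mod 81 satisfies h(x) = 58·7(y − 35) + 35 ≡ y (since 58·7 ≡ 1 mod 81). So every y has a preimage.
Hence h is surjective.
Since h is surjective, we compute h⁻¹(49): solve 58x + 35 ≡ 49 (mod 81), i.e. 58x ≡ 14 (mod 81).
Multiplying by 58⁻¹ = 7 gives x ≡ 7·14 = 98 = 1·81 + 17 ≡ 17 (mod 81).
Check: h(17) = 58·17 + 35 = 1021 = 12·81 + 49 ≡ 49 (mod 81).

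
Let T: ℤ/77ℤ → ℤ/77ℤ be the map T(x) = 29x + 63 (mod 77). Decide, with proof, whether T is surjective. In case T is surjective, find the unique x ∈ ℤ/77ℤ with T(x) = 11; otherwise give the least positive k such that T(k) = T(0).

Since gcd(29, 77) = 1, 29 is invertible modulo 77. Euclid's algorithm: 77 = 2·29 + 19, 29 = 1·19 + 10, 19 = 1·10 + 9, 10 = 1·9 + 1; back-substituting gives 1 = 8·29 − 3·77, so 29⁻¹ ≡ 8 (mod 77).
For any y ∈ ℤ/77ℤ, x = 8(y − 63) mod 77 satisfies T(x) = 29·8(y − 63) + 63 ≡ y (since 29·8 ≡ 1 mod 77). So every y has a preimage.
So T is surjective.
Since T is surjective, we compute T⁻¹(11): solve 29x + 63 ≡ 11 (mod 77), i.e. 29x ≡ 25 (mod 77).
Multiplying by 29⁻¹ = 8 gives x ≡ 8·25 = 200 = 2·77 + 46 ≡ 46 (mod 77).
Check: T(46) = 29·46 + 63 = 1397 = 18·77 + 11 ≡ 11 (mod 77).

46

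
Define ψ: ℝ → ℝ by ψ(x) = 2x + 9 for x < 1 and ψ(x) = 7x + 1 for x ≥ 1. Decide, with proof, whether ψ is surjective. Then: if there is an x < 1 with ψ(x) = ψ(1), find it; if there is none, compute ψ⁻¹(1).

-1/2

Both pieces are strictly increasing (slopes 2 and 7), so each is injective on its own interval.
The left piece maps (−∞, 1) onto (−∞, 11); the right piece maps [1, ∞) onto [8, ∞).
The union (−∞, 11) ∪ [8, ∞) covers ℝ, so ψ is surjective.
For the follow-up: the images overlap, so an x < 1 with ψ(x) = ψ(1) exists. ψ(1) = 8; solving 2x + 9 = 8 for x < 1 gives x = (8 − 9)/2 = −1/2.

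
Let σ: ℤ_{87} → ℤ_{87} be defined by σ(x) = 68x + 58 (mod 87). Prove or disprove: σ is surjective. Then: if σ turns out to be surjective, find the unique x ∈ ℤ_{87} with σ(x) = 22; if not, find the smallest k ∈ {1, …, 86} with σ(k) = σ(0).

66

Since gcd(68, 87) = 1, 68 is invertible modulo 87. Euclid's algorithm: 87 = 1·68 + 19, 68 = 3·19 + 11, 19 = 1·11 + 8, 11 = 1·8 + 3, 8 = 2·3 + 2, 3 = 1·2 + 1; back-substituting gives 1 = 32·68 − 25·87, so 68⁻¹ ≡ 32 (mod 87).
Then y ↦ 32(y − 58) is a two-sided inverse to σ, so every y ∈ ℤ_{87} has a preimage.
Hence σ is surjective.
Since σ is surjective, we find σ⁻¹(22): we need 68x ≡ 22 − 58 ≡ 51 (mod 87). Using 68⁻¹ = 32: x ≡ 32·51 = 1632 = 18·87 + 66, so x = 66.
Check: σ(66) = 68·66 + 58 = 4546 = 52·87 + 22 ≡ 22 (mod 87).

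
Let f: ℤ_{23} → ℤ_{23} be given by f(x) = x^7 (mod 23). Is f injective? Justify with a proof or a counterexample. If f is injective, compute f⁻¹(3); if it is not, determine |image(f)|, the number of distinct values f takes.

6

Since 23 is prime, the nonzero elements of ℤ_{23} form a cyclic group of order 22.
As gcd(7, 22) = 1, raising to the 7th power is a bijection on this group: if s^7 ≡ t^7 then (st^{−1})^7 = 1, and the only element of order dividing gcd(7, 22) = 1 is 1, so s = t.
With f(0) = 0 this makes f injective on all of ℤ_{23}, hence bijective (finite equal-size domain and codomain). In particular f is injective.
Since f is injective, we find the preimage of 3. The inverse of x ↦ x^7 on (ℤ_{23})^× is x ↦ x^19, because 7·19 = 133 = 6·22 + 1 ≡ 1 (mod 22) and x^{22} = 1 for x ≠ 0 (Fermat). So f⁻¹(3) = 3^19 mod 23.
Repeated squaring mod 23: 3^1 ≡ 3, 3^2 ≡ 3² = 9, 3^4 ≡ 9² = 81 ≡ 12, 3^8 ≡ 12² = 144 ≡ 6, 3^16 ≡ 6² = 36 ≡ 13. Since 19 = 16 + 2 + 1, 3^19 ≡ 13·9·3: 13·9 = 117 ≡ 2, then 2·3 = 6. So 3^19 ≡ 6 (mod 23).
Hence f⁻¹(3) = 6.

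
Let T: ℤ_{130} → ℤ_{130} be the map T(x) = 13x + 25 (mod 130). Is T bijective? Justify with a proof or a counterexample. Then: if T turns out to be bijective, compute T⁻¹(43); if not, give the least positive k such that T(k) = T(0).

We have gcd(13, 130) = 13 > 1. Taking u = 0 and v = 10: T(0) = 25 and T(10) = 13·10 + 25 = 155 ≡ 25 (mod 130).
So T(0) = T(10) while 0 ≠ 10, therefore T is not injective, hence not bijective.
Since T is not bijective, we find the least positive k with T(k) = T(0): this means 13k ≡ 0 (mod 130), i.e. 130 ∣ 13k. Since gcd(13, 130) = 13, dividing through by 13 this holds exactly when 10 ∣ k.
The smallest positive such k is 10.

10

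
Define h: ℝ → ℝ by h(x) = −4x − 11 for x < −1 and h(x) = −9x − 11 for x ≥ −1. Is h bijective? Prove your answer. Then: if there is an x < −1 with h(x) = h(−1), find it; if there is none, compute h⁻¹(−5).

Both pieces are strictly decreasing (slopes −4 and −9), so each is injective on its own interval.
The left piece maps (−∞, −1) onto (−7, ∞); the right piece maps [−1, ∞) onto (−∞, −2].
These images overlap. In particular h(−1) = −2 (right piece), and solving −4x − 11 = −2 on the left piece gives x = −9/4 < −1.
So h(−9/4) = h(−1) with −9/4 ≠ −1, and h is not injective, hence not bijective. This x = −9/4 is the requested value below −1.

-9/4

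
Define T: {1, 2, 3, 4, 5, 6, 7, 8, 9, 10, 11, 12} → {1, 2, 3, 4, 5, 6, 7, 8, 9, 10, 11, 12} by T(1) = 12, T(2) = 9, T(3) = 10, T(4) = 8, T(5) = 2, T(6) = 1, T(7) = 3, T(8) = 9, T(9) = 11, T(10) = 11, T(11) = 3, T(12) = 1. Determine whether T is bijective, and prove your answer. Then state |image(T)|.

T(2) = 9 = T(8) with 2 ≠ 8, so T is not injective, hence not bijective.
The image of T is {1, 2, 3, 8, 9, 10, 11, 12}, which has 8 elements.

8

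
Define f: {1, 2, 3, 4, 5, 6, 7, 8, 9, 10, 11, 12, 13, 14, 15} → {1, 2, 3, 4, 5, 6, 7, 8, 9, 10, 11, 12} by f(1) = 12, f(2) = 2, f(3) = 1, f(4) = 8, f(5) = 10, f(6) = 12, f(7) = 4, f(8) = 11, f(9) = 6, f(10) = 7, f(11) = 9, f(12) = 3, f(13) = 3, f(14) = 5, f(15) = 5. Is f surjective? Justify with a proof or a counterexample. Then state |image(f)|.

12

Every element of the codomain has a preimage: 1 = f(3), 2 = f(2), 3 = f(12), 4 = f(7), 5 = f(14), 6 = f(9), 7 = f(10), 8 = f(4), 9 = f(11), 10 = f(5), 11 = f(8), 12 = f(1).
Hence f is surjective.
The image of f is {1, 2, 3, 4, 5, 6, 7, 8, 9, 10, 11, 12}, which has 12 elements.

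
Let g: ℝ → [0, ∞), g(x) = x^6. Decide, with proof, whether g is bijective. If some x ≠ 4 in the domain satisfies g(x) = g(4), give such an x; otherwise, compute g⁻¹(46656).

-4

g(4) = 4096 = (−4)^6 = g(−4) (since 6 is even), with 4 ≠ −4. So g is not injective, hence not bijective.
For the follow-up, such an x exists: taking x = −4 ∈ ℝ gives g(−4) = 4096 = g(4) with −4 ≠ 4.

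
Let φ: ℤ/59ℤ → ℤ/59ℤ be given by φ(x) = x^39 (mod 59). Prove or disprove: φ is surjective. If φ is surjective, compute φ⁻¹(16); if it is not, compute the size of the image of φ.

25

Since 59 is prime, the nonzero elements of ℤ/59ℤ form a cyclic group of order 58.
As gcd(39, 58) = 1, raising to the 39th power is a bijection on this group: if s^39 ≡ t^39 then (st^{−1})^39 = 1, and the only element of order dividing gcd(39, 58) = 1 is 1, so s = t.
With φ(0) = 0 this makes φ injective on all of ℤ/59ℤ, hence bijective (finite equal-size domain and codomain). In particular φ is surjective.
Since φ is surjective, we find the preimage of 16. The inverse of x ↦ x^39 on (ℤ/59ℤ)^× is x ↦ x^3, because 39·3 = 117 = 2·58 + 1 ≡ 1 (mod 58) and x^{58} = 1 for x ≠ 0 (Fermat). So φ⁻¹(16) = 16^3 mod 59.
Repeated squaring mod 59: 16^1 ≡ 16, 16^2 ≡ 16² = 256 ≡ 20. Since 3 = 2 + 1, 16^3 ≡ 20·16: 20·16 = 320 ≡ 25. So 16^3 ≡ 25 (mod 59).
Hence φ⁻¹(16) = 25.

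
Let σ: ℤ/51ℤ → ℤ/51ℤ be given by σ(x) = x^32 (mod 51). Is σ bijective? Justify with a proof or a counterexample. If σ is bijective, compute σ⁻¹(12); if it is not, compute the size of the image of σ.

4

σ(1) = 1^32 = 1.
σ(2): Repeated squaring mod 51: 2^1 ≡ 2, 2^2 ≡ 2² = 4, 2^4 ≡ 4² = 16, 2^8 ≡ 16² = 256 ≡ 1, 2^16 ≡ 1² = 1, 2^32 ≡ 1² = 1. So 2^32 ≡ 1 (mod 51).
So σ(1) = σ(2) = 1 while 1 ≠ 2, so σ is not injective, hence not bijective.
Since σ is not bijective, we determine |image(σ)|. Computing x^32 mod 51 for each x (by repeated squaring, reducing mod 51 at every step), the values σ(0), σ(1), …, σ(50) are: 0, 1, 1, 18, 1, 1, 18, 1, 1, 18, 1, 1, 18, 1, 1, 18, 1, 34, 18, 1, 1, 18, 1, 1, 18, 1, 1, 18, 1, 1, 18, 1, 1, 18, 34, 1, 18, 1, 1, 18, 1, 1, 18, 1, 1, 18, 1, 1, 18, 1, 1.
The distinct values are {0, 1, 18, 34}; there are 4 of them.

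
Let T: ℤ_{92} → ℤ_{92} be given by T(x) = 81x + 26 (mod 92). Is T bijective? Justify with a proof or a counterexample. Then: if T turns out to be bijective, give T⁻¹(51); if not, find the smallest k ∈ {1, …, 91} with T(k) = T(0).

Recall: T is injective when T(u) = T(v) forces u = v.
Suppose T(u) = T(v) in ℤ_{92}. Then 81u + 26 ≡ 81v + 26 (mod 92), so 81(u − v) ≡ 0 (mod 92).
Since gcd(81, 92) = 1, 81 is invertible modulo 92, hence u − v ≡ 0 (mod 92), i.e. u = v.
We now compute 81⁻¹ mod 92 explicitly. Euclid's algorithm: 92 = 1·81 + 11, 81 = 7·11 + 4, 11 = 2·4 + 3, 4 = 1·3 + 1; back-substituting gives 1 = 25·81 − 22·92, so 81⁻¹ ≡ 25 (mod 92).
Then y ↦ 25(y − 26) is a two-sided inverse to T, so every y ∈ ℤ_{92} has a preimage.
Therefore T is bijective.
Since T is bijective, we find T⁻¹(51): we need 81x ≡ 51 − 26 ≡ 25 (mod 92). Using 81⁻¹ = 25: x ≡ 25·25 = 625 = 6·92 + 73, so x = 73.
Check: T(73) = 81·73 + 26 = 5939 = 64·92 + 51 ≡ 51 (mod 92).

73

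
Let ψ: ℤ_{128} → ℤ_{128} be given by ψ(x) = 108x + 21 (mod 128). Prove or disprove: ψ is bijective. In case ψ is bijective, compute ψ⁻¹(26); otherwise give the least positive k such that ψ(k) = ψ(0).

32

We have gcd(108, 128) = 4 > 1. Taking a = 0 and b = 32: ψ(0) = 21 and ψ(32) = 108·32 + 21 = 3477 ≡ 21 (mod 128).
So ψ(0) = ψ(32) while 0 ≠ 32, hence ψ is not injective, hence not bijective.
Since ψ is not bijective, we find the least positive k with ψ(k) = ψ(0): this means 108k ≡ 0 (mod 128), i.e. 128 ∣ 108k. Since gcd(108, 128) = 4, dividing through by 4 this holds exactly when 32 ∣ 27k, and as gcd(27, 32) = 1, exactly when 32 ∣ k.
The smallest positive such k is 32.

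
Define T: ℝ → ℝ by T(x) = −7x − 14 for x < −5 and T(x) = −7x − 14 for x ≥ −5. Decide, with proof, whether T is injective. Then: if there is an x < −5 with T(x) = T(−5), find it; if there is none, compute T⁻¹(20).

Both pieces are strictly decreasing (slopes −7 and −7), so each is injective on its own interval.
The left piece maps (−∞, −5) onto (21, ∞); the right piece maps [−5, ∞) onto (−∞, 21].
These images are disjoint, so no value is attained by both pieces. So T is injective.
Because the two images are disjoint, no x < −5 has T(x) = T(−5), so we compute T⁻¹(20): 20 lies in (−∞, 21], so solve −7x − 14 = 20: x = (20 + 14)/(−7) = −34/7.

-34/7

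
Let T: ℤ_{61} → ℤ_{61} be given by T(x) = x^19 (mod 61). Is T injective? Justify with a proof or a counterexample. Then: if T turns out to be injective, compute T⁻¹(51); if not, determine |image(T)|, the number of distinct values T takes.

Since 61 is prime, the nonzero elements of ℤ_{61} form a cyclic group of order 60.
As gcd(19, 60) = 1, raising to the 19th power is a bijection on this group: if u^19 ≡ v^19 then (uv^{−1})^19 = 1, and the only element of order dividing gcd(19, 60) = 1 is 1, so u = v.
With T(0) = 0 this makes T injective on all of ℤ_{61}, hence bijective (finite equal-size domain and codomain). In particular T is injective.
Since T is injective, we find the preimage of 51. The inverse of x ↦ x^19 on (ℤ_{61})^× is x ↦ x^19, because 19·19 = 361 = 6·60 + 1 ≡ 1 (mod 60) and x^{60} = 1 for x ≠ 0 (Fermat). So T⁻¹(51) = 51^19 mod 61.
Repeated squaring mod 61: 51^1 ≡ 51, 51^2 ≡ 51² = 2601 ≡ 39, 51^4 ≡ 39² = 1521 ≡ 57, 51^8 ≡ 57² = 3249 ≡ 16, 51^16 ≡ 16² = 256 ≡ 12. Since 19 = 16 + 2 + 1, 51^19 ≡ 12·39·51: 12·39 = 468 ≡ 41, then 41·51 = 2091 ≡ 17. So 51^19 ≡ 17 (mod 61).
Hence T⁻¹(51) = 17.

17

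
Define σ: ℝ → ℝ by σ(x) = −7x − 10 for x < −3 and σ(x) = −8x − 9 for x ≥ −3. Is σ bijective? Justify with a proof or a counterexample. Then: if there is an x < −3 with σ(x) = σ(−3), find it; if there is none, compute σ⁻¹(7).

-25/7

Both pieces are strictly decreasing (slopes −7 and −8), so each is injective on its own interval.
The left piece maps (−∞, −3) onto (11, ∞); the right piece maps [−3, ∞) onto (−∞, 15].
These images overlap. In particular σ(−3) = 15 (right piece), and solving −7x − 10 = 15 on the left piece gives x = −25/7 < −3.
So σ(−25/7) = σ(−3) with −25/7 ≠ −3, and σ is not injective, hence not bijective. This x = −25/7 is the requested value below −3.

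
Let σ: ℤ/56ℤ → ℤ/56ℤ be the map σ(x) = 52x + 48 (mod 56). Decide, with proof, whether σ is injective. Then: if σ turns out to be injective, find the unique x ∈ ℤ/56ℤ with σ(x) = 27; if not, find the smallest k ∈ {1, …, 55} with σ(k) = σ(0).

14

We have gcd(52, 56) = 4 > 1. Taking x_1 = 0 and x_2 = 14: σ(0) = 48 and σ(14) = 52·14 + 48 = 776 ≡ 48 (mod 56).
So σ(0) = σ(14) while 0 ≠ 14, thus σ is not injective.
Since σ is not injective, we find the least positive k with σ(k) = σ(0): this means 52k ≡ 0 (mod 56), i.e. 56 ∣ 52k. Since gcd(52, 56) = 4, dividing through by 4 this holds exactly when 14 ∣ 13k, and as gcd(13, 14) = 1, exactly when 14 ∣ k.
The smallest positive such k is 14.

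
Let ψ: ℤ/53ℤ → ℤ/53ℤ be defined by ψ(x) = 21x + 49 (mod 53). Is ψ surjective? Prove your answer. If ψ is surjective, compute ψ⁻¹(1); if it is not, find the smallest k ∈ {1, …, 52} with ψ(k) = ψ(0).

28

Recall that surjectivity means every element of the codomain has a preimage under ψ.
Since gcd(21, 53) = 1, 21 is invertible modulo 53. Euclid's algorithm: 53 = 2·21 + 11, 21 = 1·11 + 10, 11 = 1·10 + 1; back-substituting gives 1 = 48·21 − 19·53, so 21⁻¹ ≡ 48 (mod 53).
Then y ↦ 48(y − 49) is a two-sided inverse to ψ, so every y ∈ ℤ/53ℤ has a preimage.
Therefore ψ is surjective.
Since ψ is surjective, we compute ψ⁻¹(1): solve 21x + 49 ≡ 1 (mod 53), i.e. 21x ≡ 5 (mod 53).
Multiplying by 21⁻¹ = 48 gives x ≡ 48·5 = 240 = 4·53 + 28 ≡ 28 (mod 53).
Check: ψ(28) = 21·28 + 49 = 637 = 12·53 + 1 ≡ 1 (mod 53).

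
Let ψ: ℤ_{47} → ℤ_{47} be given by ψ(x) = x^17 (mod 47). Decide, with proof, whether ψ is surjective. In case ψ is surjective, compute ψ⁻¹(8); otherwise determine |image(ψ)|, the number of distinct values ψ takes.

Since 47 is prime, the nonzero elements of ℤ_{47} form a cyclic group of order 46.
As gcd(17, 46) = 1, raising to the 17th power is a bijection on this group: if x_1^17 ≡ x_2^17 then (x_1x_2^{−1})^17 = 1, and the only element of order dividing gcd(17, 46) = 1 is 1, so x_1 = x_2.
With ψ(0) = 0 this makes ψ injective on all of ℤ_{47}, hence bijective (finite equal-size domain and codomain). In particular ψ is surjective.
Since ψ is surjective, we find the preimage of 8. The inverse of x ↦ x^17 on (ℤ_{47})^× is x ↦ x^19, because 17·19 = 323 = 7·46 + 1 ≡ 1 (mod 46) and x^{46} = 1 for x ≠ 0 (Fermat). So ψ⁻¹(8) = 8^19 mod 47.
Repeated squaring mod 47: 8^1 ≡ 8, 8^2 ≡ 8² = 64 ≡ 17, 8^4 ≡ 17² = 289 ≡ 7, 8^8 ≡ 7² = 49 ≡ 2, 8^16 ≡ 2² = 4. Since 19 = 16 + 2 + 1, 8^19 ≡ 4·17·8: 4·17 = 68 ≡ 21, then 21·8 = 168 ≡ 27. So 8^19 ≡ 27 (mod 47).
Hence ψ⁻¹(8) = 27.

27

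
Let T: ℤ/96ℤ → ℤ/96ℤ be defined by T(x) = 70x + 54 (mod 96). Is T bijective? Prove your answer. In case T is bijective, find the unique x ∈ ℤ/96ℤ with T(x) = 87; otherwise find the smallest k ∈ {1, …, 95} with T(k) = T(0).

We have gcd(70, 96) = 2 > 1. Taking s = 0 and t = 48: T(0) = 54 and T(48) = 70·48 + 54 = 3414 ≡ 54 (mod 96).
So T(0) = T(48) while 0 ≠ 48, therefore T is not injective, hence not bijective.
Since T is not bijective, we find the least positive k with T(k) = T(0): this means 70k ≡ 0 (mod 96), i.e. 96 ∣ 70k. Since gcd(70, 96) = 2, dividing through by 2 this holds exactly when 48 ∣ 35k, and as gcd(35, 48) = 1, exactly when 48 ∣ k.
The smallest positive such k is 48.

48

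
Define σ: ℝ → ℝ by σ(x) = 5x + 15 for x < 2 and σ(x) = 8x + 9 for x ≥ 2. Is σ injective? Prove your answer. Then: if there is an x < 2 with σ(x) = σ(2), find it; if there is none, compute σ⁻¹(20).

Both pieces are strictly increasing (slopes 5 and 8), so each is injective on its own interval.
The left piece maps (−∞, 2) onto (−∞, 25); the right piece maps [2, ∞) onto [25, ∞).
These images are disjoint, so no value is attained by both pieces. Hence σ is injective.
Because the two images are disjoint, no x < 2 has σ(x) = σ(2), so we compute σ⁻¹(20): 20 lies in (−∞, 25), so solve 5x + 15 = 20: x = (20 − 15)/5 = 1.

1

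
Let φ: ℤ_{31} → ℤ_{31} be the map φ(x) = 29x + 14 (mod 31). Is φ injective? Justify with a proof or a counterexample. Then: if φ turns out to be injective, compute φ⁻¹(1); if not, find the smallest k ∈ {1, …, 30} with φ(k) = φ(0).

22

Recall that φ is injective when φ(s) = φ(t) forces s = t.
Suppose φ(s) = φ(t) in ℤ_{31}. Then 29s + 14 ≡ 29t + 14 (mod 31), so 29(s − t) ≡ 0 (mod 31).
Since gcd(29, 31) = 1, 29 is invertible modulo 31, therefore s − t ≡ 0 (mod 31), i.e. s = t.
Therefore φ is injective.
We now compute 29⁻¹ mod 31 explicitly. Euclid's algorithm: 31 = 1·29 + 2, 29 = 14·2 + 1; back-substituting gives 1 = 15·29 − 14·31, so 29⁻¹ ≡ 15 (mod 31).
Since φ is injective, we find φ⁻¹(1): we need 29x ≡ 1 − 14 ≡ 18 (mod 31). Using 29⁻¹ = 15: x ≡ 15·18 = 270 = 8·31 + 22, so x = 22.
Check: φ(22) = 29·22 + 14 = 652 = 21·31 + 1 ≡ 1 (mod 31).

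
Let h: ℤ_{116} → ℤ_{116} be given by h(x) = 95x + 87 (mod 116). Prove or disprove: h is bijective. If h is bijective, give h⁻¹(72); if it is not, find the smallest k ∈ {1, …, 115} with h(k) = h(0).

By definition, injectivity means: for all u, v in the domain, h(u) = h(v) implies u = v.
If h(u) = h(v), then 95u ≡ 95v (mod 116). Because gcd(95, 116) = 1, we may cancel 95 to get u ≡ v (mod 116).
We now compute 95⁻¹ mod 116 explicitly. Euclid's algorithm: 116 = 1·95 + 21, 95 = 4·21 + 11, 21 = 1·11 + 10, 11 = 1·10 + 1; back-substituting gives 1 = 11·95 − 9·116, so 95⁻¹ ≡ 11 (mod 116).
Then y ↦ 11(y − 87) is a two-sided inverse to h, so every y ∈ ℤ_{116} has a preimage.
Hence h is bijective.
Since h is bijective, we compute h⁻¹(72): solve 95x + 87 ≡ 72 (mod 116), i.e. 95x ≡ 101 (mod 116).
Multiplying by 95⁻¹ = 11 gives x ≡ 11·101 = 1111 = 9·116 + 67 ≡ 67 (mod 116).
Check: h(67) = 95·67 + 87 = 6452 = 55·116 + 72 ≡ 72 (mod 116).

67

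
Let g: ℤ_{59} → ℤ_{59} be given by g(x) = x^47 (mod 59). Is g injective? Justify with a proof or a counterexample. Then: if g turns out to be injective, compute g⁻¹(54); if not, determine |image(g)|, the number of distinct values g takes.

Since 59 is prime, the nonzero elements of ℤ_{59} form a cyclic group of order 58.
As gcd(47, 58) = 1, raising to the 47th power is a bijection on this group: if u^47 ≡ v^47 then (uv^{−1})^47 = 1, and the only element of order dividing gcd(47, 58) = 1 is 1, so u = v.
With g(0) = 0 this makes g injective on all of ℤ_{59}, hence bijective (finite equal-size domain and codomain). In particular g is injective.
Since g is injective, we find the preimage of 54. The inverse of x ↦ x^47 on (ℤ_{59})^× is x ↦ x^21, because 47·21 = 987 = 17·58 + 1 ≡ 1 (mod 58) and x^{58} = 1 for x ≠ 0 (Fermat). So g⁻¹(54) = 54^21 mod 59.
Repeated squaring mod 59: 54^1 ≡ 54, 54^2 ≡ 54² = 2916 ≡ 25, 54^4 ≡ 25² = 625 ≡ 35, 54^8 ≡ 35² = 1225 ≡ 45, 54^16 ≡ 45² = 2025 ≡ 19. Since 21 = 16 + 4 + 1, 54^21 ≡ 19·35·54: 19·35 = 665 ≡ 16, then 16·54 = 864 ≡ 38. So 54^21 ≡ 38 (mod 59).
Hence g⁻¹(54) = 38.

38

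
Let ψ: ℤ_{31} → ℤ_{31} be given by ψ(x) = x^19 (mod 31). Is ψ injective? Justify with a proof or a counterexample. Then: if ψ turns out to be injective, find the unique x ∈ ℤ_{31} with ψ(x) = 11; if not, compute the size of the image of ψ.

Since 31 is prime, the nonzero elements of ℤ_{31} form a cyclic group of order 30.
As gcd(19, 30) = 1, raising to the 19th power is a bijection on this group: if a^19 ≡ b^19 then (ab^{−1})^19 = 1, and the only element of order dividing gcd(19, 30) = 1 is 1, so a = b.
With ψ(0) = 0 this makes ψ injective on all of ℤ_{31}, hence bijective (finite equal-size domain and codomain). In particular ψ is injective.
Since ψ is injective, we find the preimage of 11. The inverse of x ↦ x^19 on (ℤ_{31})^× is x ↦ x^19, because 19·19 = 361 = 12·30 + 1 ≡ 1 (mod 30) and x^{30} = 1 for x ≠ 0 (Fermat). So ψ⁻¹(11) = 11^19 mod 31.
Repeated squaring mod 31: 11^1 ≡ 11, 11^2 ≡ 11² = 121 ≡ 28, 11^4 ≡ 28² = 784 ≡ 9, 11^8 ≡ 9² = 81 ≡ 19, 11^16 ≡ 19² = 361 ≡ 20. Since 19 = 16 + 2 + 1, 11^19 ≡ 20·28·11: 20·28 = 560 ≡ 2, then 2·11 = 22. So 11^19 ≡ 22 (mod 31).
Hence ψ⁻¹(11) = 22.

22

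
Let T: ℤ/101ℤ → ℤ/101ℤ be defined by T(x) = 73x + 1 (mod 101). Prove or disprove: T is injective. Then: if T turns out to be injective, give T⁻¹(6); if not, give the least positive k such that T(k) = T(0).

90

Suppose T(x_1) = T(x_2) in ℤ/101ℤ. Then 73x_1 + 1 ≡ 73x_2 + 1 (mod 101), thus 73(x_1 − x_2) ≡ 0 (mod 101).
Since gcd(73, 101) = 1, 73 is invertible modulo 101, therefore x_1 − x_2 ≡ 0 (mod 101), i.e. x_1 = x_2.
So T is injective.
We now compute 73⁻¹ mod 101 explicitly. Euclid's algorithm: 101 = 1·73 + 28, 73 = 2·28 + 17, 28 = 1·17 + 11, 17 = 1·11 + 6, 11 = 1·6 + 5, 6 = 1·5 + 1; back-substituting gives 1 = 18·73 − 13·101, so 73⁻¹ ≡ 18 (mod 101).
Since T is injective, we find T⁻¹(6): we need 73x ≡ 6 − 1 ≡ 5 (mod 101). Using 73⁻¹ = 18: x ≡ 18·5 = 90, so x = 90.
Check: T(90) = 73·90 + 1 = 6571 = 65·101 + 6 ≡ 6 (mod 101).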